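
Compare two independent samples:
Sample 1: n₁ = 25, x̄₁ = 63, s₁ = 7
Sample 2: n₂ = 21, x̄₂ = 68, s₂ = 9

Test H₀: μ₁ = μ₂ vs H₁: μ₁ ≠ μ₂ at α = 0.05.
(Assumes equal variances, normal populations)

Pooled variance: s²_p = [24×7² + 20×9²]/(44) = 63.5455
s_p = 7.9715
SE = s_p×√(1/n₁ + 1/n₂) = 7.9715×√(1/25 + 1/21) = 2.3596
t = (x̄₁ - x̄₂)/SE = (63 - 68)/2.3596 = -2.1190
df = 44, t-critical = ±2.015
Decision: reject H₀

Answer: t = -2.1190, reject H₀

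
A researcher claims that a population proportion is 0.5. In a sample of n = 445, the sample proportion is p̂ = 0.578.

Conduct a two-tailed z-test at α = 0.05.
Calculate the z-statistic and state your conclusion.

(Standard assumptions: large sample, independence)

Answer: z = 3.2909, reject H₀

Derivation:
H₀: p = 0.5, H₁: p ≠ 0.5
Standard error: SE = √(p₀(1-p₀)/n) = √(0.5×0.5/445) = 0.023702
z-statistic: z = (p̂ - p₀)/SE = (0.578 - 0.5)/0.023702 = 3.2909
Critical value: z_0.025 = ±1.960
p-value = 0.0010
Decision: reject H₀ at α = 0.05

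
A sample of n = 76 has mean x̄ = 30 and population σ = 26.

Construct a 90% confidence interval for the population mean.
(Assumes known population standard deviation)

Confidence level: 90%, α = 0.1
z_0.05 = 1.645
SE = σ/√n = 26/√76 = 2.9824
Margin of error = 1.645 × 2.9824 = 4.9060
CI: x̄ ± margin = 30 ± 4.9060
CI: (25.0940, 34.9060)

Answer: (25.0940, 34.9060)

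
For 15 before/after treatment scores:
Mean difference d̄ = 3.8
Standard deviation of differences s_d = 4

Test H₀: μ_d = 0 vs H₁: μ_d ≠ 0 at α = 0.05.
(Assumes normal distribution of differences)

df = n - 1 = 14
SE = s_d/√n = 4/√15 = 1.0328
t = d̄/SE = 3.8/1.0328 = 3.6793
Critical value: t_{0.025,14} = ±2.145
p-value ≈ 0.0025
Decision: reject H₀

Answer: t = 3.6793, reject H₀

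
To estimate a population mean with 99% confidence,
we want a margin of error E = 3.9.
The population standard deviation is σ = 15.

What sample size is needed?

Answer: n = 99

Derivation:
z_0.005 = 2.576
n = (z×σ/E)² = (2.576×15/3.9)²
n = 98.1624
Round up: n = 99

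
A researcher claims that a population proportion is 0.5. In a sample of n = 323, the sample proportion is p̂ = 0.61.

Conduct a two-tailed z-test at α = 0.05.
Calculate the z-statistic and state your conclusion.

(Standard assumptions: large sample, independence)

Answer: z = 3.9538, reject H₀

Derivation:
H₀: p = 0.5, H₁: p ≠ 0.5
Standard error: SE = √(p₀(1-p₀)/n) = √(0.5×0.5/323) = 0.027821
z-statistic: z = (p̂ - p₀)/SE = (0.61 - 0.5)/0.027821 = 3.9538
Critical value: z_0.025 = ±1.960
p-value = 0.0001
Decision: reject H₀ at α = 0.05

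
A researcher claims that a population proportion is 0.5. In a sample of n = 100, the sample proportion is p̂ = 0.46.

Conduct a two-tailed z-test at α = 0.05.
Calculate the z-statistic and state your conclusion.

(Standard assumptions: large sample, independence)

Answer: z = -0.8000, fail to reject H₀

Derivation:
H₀: p = 0.5, H₁: p ≠ 0.5
Standard error: SE = √(p₀(1-p₀)/n) = √(0.5×0.5/100) = 0.050000
z-statistic: z = (p̂ - p₀)/SE = (0.46 - 0.5)/0.050000 = -0.8000
Critical value: z_0.025 = ±1.960
p-value = 0.4237
Decision: fail to reject H₀ at α = 0.05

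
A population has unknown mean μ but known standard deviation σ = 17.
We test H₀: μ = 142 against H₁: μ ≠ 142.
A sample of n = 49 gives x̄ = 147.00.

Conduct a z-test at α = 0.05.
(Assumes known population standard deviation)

Standard error: SE = σ/√n = 17/√49 = 2.4286
z-statistic: z = (x̄ - μ₀)/SE = (147.00 - 142)/2.4286 = 2.0588
Critical value: ±1.960
p-value = 0.0395
Decision: reject H₀

Answer: z = 2.0588, reject H₀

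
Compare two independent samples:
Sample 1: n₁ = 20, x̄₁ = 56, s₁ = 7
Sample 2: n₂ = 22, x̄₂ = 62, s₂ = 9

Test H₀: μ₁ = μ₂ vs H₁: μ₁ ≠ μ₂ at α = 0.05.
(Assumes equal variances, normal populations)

Answer: t = -2.3941, reject H₀

Derivation:
Pooled variance: s²_p = [19×7² + 21×9²]/(40) = 65.8000
s_p = 8.1117
SE = s_p×√(1/n₁ + 1/n₂) = 8.1117×√(1/20 + 1/22) = 2.5062
t = (x̄₁ - x̄₂)/SE = (56 - 62)/2.5062 = -2.3941
df = 40, t-critical = ±2.021
Decision: reject H₀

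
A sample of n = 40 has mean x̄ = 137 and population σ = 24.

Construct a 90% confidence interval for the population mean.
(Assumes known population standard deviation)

Answer: (130.7577, 143.2423)

Derivation:
Confidence level: 90%, α = 0.1
z_0.05 = 1.645
SE = σ/√n = 24/√40 = 3.7947
Margin of error = 1.645 × 3.7947 = 6.2423
CI: x̄ ± margin = 137 ± 6.2423
CI: (130.7577, 143.2423)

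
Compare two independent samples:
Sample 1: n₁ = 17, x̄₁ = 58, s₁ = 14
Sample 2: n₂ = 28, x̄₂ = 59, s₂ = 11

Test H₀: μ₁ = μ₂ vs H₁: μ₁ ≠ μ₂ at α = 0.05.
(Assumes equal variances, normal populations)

Answer: t = -0.2665, fail to reject H₀

Derivation:
Pooled variance: s²_p = [16×14² + 27×11²]/(43) = 148.9070
s_p = 12.2027
SE = s_p×√(1/n₁ + 1/n₂) = 12.2027×√(1/17 + 1/28) = 3.7520
t = (x̄₁ - x̄₂)/SE = (58 - 59)/3.7520 = -0.2665
df = 43, t-critical = ±2.017
Decision: fail to reject H₀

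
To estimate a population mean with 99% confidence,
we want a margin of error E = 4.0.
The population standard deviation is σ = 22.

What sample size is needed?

Answer: n = 201

Derivation:
z_0.005 = 2.576
n = (z×σ/E)² = (2.576×22/4.0)²
n = 200.7322
Round up: n = 201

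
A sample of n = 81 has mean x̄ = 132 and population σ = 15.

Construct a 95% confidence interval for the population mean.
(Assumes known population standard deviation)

Answer: (128.7333, 135.2667)

Derivation:
Confidence level: 95%, α = 0.05
z_0.025 = 1.960
SE = σ/√n = 15/√81 = 1.6667
Margin of error = 1.960 × 1.6667 = 3.2667
CI: x̄ ± margin = 132 ± 3.2667
CI: (128.7333, 135.2667)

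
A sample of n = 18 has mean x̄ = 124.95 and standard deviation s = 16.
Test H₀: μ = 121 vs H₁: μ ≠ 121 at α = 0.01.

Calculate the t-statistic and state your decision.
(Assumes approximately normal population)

df = n - 1 = 17
SE = s/√n = 16/√18 = 3.7712
t = (x̄ - μ₀)/SE = (124.95 - 121)/3.7712 = 1.0474
Critical value: t_{0.005,17} = ±2.898
p-value ≈ 0.3096
Decision: fail to reject H₀

Answer: t = 1.0474, fail to reject H₀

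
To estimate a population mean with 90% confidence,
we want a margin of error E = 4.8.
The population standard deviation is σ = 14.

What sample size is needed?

Answer: n = 24

Derivation:
z_0.05 = 1.645
n = (z×σ/E)² = (1.645×14/4.8)²
n = 23.0200
Round up: n = 24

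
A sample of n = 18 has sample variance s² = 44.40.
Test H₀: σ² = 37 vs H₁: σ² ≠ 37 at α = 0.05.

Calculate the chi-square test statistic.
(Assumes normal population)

df = n - 1 = 17
χ² = (n-1)s²/σ₀² = 17×44.40/37 = 20.4000
Critical values: χ²_{0.975,17} = 7.564, χ²_{0.025,17} = 30.191
Rejection region: χ² < 7.564 or χ² > 30.191
Decision: fail to reject H₀

Answer: χ² = 20.4000, fail to reject H₀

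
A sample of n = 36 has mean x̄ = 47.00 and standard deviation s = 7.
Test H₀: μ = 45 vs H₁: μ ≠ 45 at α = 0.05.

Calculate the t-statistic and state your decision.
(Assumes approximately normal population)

Answer: t = 1.7142, fail to reject H₀

Derivation:
df = n - 1 = 35
SE = s/√n = 7/√36 = 1.1667
t = (x̄ - μ₀)/SE = (47.00 - 45)/1.1667 = 1.7142
Critical value: t_{0.025,35} = ±2.030
p-value ≈ 0.0953
Decision: fail to reject H₀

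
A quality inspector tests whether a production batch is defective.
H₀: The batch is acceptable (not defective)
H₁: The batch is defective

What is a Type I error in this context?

Type I error: rejecting H₀ when it is actually true (false positive).
Type II error: failing to reject H₀ when H₁ is actually true (false negative).

Answer: Rejecting an acceptable batch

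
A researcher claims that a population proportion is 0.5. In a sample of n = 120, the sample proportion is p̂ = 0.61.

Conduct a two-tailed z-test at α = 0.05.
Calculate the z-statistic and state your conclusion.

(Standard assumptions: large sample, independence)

Answer: z = 2.4100, reject H₀

Derivation:
H₀: p = 0.5, H₁: p ≠ 0.5
Standard error: SE = √(p₀(1-p₀)/n) = √(0.5×0.5/120) = 0.045644
z-statistic: z = (p̂ - p₀)/SE = (0.61 - 0.5)/0.045644 = 2.4100
Critical value: z_0.025 = ±1.960
p-value = 0.0160
Decision: reject H₀ at α = 0.05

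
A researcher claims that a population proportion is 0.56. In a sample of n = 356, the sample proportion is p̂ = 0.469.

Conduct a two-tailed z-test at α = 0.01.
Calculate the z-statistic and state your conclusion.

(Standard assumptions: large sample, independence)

Answer: z = -3.4590, reject H₀

Derivation:
H₀: p = 0.56, H₁: p ≠ 0.56
Standard error: SE = √(p₀(1-p₀)/n) = √(0.56×0.44/356) = 0.026308
z-statistic: z = (p̂ - p₀)/SE = (0.469 - 0.56)/0.026308 = -3.4590
Critical value: z_0.005 = ±2.576
p-value = 0.0005
Decision: reject H₀ at α = 0.01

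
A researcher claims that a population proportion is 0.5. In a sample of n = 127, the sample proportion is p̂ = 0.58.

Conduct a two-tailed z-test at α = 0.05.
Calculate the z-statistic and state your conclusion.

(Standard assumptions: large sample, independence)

H₀: p = 0.5, H₁: p ≠ 0.5
Standard error: SE = √(p₀(1-p₀)/n) = √(0.5×0.5/127) = 0.044368
z-statistic: z = (p̂ - p₀)/SE = (0.58 - 0.5)/0.044368 = 1.8031
Critical value: z_0.025 = ±1.960
p-value = 0.0714
Decision: fail to reject H₀ at α = 0.05

Answer: z = 1.8031, fail to reject H₀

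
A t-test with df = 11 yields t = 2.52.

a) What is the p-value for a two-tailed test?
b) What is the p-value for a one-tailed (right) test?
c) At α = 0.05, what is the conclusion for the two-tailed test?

Using t-distribution with df = 11:
a) Two-tailed: p = 2×P(T > 2.52) = 0.0285
b) One-tailed: p = P(T > 2.52) = 0.0142
c) 0.0285 < 0.05, reject H₀

Answer: a) 0.0285, b) 0.0142, c) reject H₀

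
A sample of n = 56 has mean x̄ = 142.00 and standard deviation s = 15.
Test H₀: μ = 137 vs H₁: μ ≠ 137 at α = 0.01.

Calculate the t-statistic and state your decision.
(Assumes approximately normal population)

df = n - 1 = 55
SE = s/√n = 15/√56 = 2.0045
t = (x̄ - μ₀)/SE = (142.00 - 137)/2.0045 = 2.4944
Critical value: t_{0.005,55} = ±2.668
p-value ≈ 0.0157
Decision: fail to reject H₀

Answer: t = 2.4944, fail to reject H₀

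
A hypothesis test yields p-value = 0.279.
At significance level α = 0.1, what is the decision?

Compare p-value to α:
0.279 ≥ 0.1
Decision: fail to reject H₀

Answer: fail to reject H₀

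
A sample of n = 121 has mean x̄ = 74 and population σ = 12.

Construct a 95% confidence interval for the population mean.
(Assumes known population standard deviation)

Confidence level: 95%, α = 0.05
z_0.025 = 1.960
SE = σ/√n = 12/√121 = 1.0909
Margin of error = 1.960 × 1.0909 = 2.1382
CI: x̄ ± margin = 74 ± 2.1382
CI: (71.8618, 76.1382)

Answer: (71.8618, 76.1382)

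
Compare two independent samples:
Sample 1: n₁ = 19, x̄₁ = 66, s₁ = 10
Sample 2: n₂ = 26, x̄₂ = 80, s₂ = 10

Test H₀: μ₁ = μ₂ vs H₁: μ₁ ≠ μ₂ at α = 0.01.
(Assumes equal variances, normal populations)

Pooled variance: s²_p = [18×10² + 25×10²]/(43) = 100.0000
s_p = 10.0000
SE = s_p×√(1/n₁ + 1/n₂) = 10.0000×√(1/19 + 1/26) = 3.0182
t = (x̄₁ - x̄₂)/SE = (66 - 80)/3.0182 = -4.6385
df = 43, t-critical = ±2.695
Decision: reject H₀

Answer: t = -4.6385, reject H₀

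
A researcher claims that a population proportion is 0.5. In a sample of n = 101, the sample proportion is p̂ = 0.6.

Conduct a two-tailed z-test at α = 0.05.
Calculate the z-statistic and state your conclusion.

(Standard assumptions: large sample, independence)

Answer: z = 2.0100, reject H₀

Derivation:
H₀: p = 0.5, H₁: p ≠ 0.5
Standard error: SE = √(p₀(1-p₀)/n) = √(0.5×0.5/101) = 0.049752
z-statistic: z = (p̂ - p₀)/SE = (0.6 - 0.5)/0.049752 = 2.0100
Critical value: z_0.025 = ±1.960
p-value = 0.0444
Decision: reject H₀ at α = 0.05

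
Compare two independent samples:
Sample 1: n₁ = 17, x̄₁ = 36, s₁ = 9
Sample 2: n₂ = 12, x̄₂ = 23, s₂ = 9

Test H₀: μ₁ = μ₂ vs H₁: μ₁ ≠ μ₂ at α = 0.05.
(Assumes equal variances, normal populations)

Answer: t = 3.8311, reject H₀

Derivation:
Pooled variance: s²_p = [16×9² + 11×9²]/(27) = 81.0000
s_p = 9.0000
SE = s_p×√(1/n₁ + 1/n₂) = 9.0000×√(1/17 + 1/12) = 3.3933
t = (x̄₁ - x̄₂)/SE = (36 - 23)/3.3933 = 3.8311
df = 27, t-critical = ±2.052
Decision: reject H₀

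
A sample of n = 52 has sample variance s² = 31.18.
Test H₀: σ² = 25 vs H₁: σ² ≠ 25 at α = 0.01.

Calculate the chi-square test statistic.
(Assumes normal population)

Answer: χ² = 63.6072, fail to reject H₀

Derivation:
df = n - 1 = 51
χ² = (n-1)s²/σ₀² = 51×31.18/25 = 63.6072
Critical values: χ²_{0.995,51} = 28.735, χ²_{0.005,51} = 80.747
Rejection region: χ² < 28.735 or χ² > 80.747
Decision: fail to reject H₀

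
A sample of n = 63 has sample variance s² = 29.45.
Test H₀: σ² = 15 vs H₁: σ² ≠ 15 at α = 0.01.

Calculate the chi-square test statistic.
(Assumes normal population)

df = n - 1 = 62
χ² = (n-1)s²/σ₀² = 62×29.45/15 = 121.7267
Critical values: χ²_{0.995,62} = 37.068, χ²_{0.005,62} = 94.419
Rejection region: χ² < 37.068 or χ² > 94.419
Decision: reject H₀

Answer: χ² = 121.7267, reject H₀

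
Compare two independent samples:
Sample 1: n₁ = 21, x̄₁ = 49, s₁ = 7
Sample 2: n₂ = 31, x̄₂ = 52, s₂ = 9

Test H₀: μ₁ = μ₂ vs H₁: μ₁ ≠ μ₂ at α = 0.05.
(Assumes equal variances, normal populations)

Pooled variance: s²_p = [20×7² + 30×9²]/(50) = 68.2000
s_p = 8.2583
SE = s_p×√(1/n₁ + 1/n₂) = 8.2583×√(1/21 + 1/31) = 2.3340
t = (x̄₁ - x̄₂)/SE = (49 - 52)/2.3340 = -1.2853
df = 50, t-critical = ±2.009
Decision: fail to reject H₀

Answer: t = -1.2853, fail to reject H₀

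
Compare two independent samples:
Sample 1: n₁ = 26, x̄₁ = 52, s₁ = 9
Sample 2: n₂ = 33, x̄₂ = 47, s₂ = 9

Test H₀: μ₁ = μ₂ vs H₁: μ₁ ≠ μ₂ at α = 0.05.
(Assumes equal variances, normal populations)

Pooled variance: s²_p = [25×9² + 32×9²]/(57) = 81.0000
s_p = 9.0000
SE = s_p×√(1/n₁ + 1/n₂) = 9.0000×√(1/26 + 1/33) = 2.3601
t = (x̄₁ - x̄₂)/SE = (52 - 47)/2.3601 = 2.1186
df = 57, t-critical = ±2.002
Decision: reject H₀

Answer: t = 2.1186, reject H₀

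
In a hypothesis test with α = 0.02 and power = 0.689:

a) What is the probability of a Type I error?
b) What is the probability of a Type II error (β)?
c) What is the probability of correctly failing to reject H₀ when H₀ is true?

a) Type I error probability = α = 0.02
b) Power = P(reject H₀ | H₁ true) = 1 - β = 0.689, so Type II error probability = β = 1 - Power = 0.311
c) P(fail to reject H₀ | H₀ true) = 1 - α = 0.98

Answer: a) 0.02, b) 0.311, c) 0.98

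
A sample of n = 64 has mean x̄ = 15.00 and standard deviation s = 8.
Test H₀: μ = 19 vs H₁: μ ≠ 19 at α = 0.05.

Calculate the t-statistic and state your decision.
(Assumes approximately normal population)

df = n - 1 = 63
SE = s/√n = 8/√64 = 1.0000
t = (x̄ - μ₀)/SE = (15.00 - 19)/1.0000 = -4.0000
Critical value: t_{0.025,63} = ±1.998
p-value ≈ 0.0002
Decision: reject H₀

Answer: t = -4.0000, reject H₀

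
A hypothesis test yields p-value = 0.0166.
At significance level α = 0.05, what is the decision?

Answer: reject H₀

Derivation:
Compare p-value to α:
0.0166 < 0.05
Decision: reject H₀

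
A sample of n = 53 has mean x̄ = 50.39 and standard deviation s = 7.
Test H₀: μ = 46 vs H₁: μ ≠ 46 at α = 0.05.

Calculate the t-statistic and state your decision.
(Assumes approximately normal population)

df = n - 1 = 52
SE = s/√n = 7/√53 = 0.9615
t = (x̄ - μ₀)/SE = (50.39 - 46)/0.9615 = 4.5658
Critical value: t_{0.025,52} = ±2.007
p-value < 0.0001
Decision: reject H₀

Answer: t = 4.5658, reject H₀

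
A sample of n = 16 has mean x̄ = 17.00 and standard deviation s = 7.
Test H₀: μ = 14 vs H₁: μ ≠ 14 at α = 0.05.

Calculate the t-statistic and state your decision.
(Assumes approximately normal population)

Answer: t = 1.7143, fail to reject H₀

Derivation:
df = n - 1 = 15
SE = s/√n = 7/√16 = 1.7500
t = (x̄ - μ₀)/SE = (17.00 - 14)/1.7500 = 1.7143
Critical value: t_{0.025,15} = ±2.131
p-value ≈ 0.1071
Decision: fail to reject H₀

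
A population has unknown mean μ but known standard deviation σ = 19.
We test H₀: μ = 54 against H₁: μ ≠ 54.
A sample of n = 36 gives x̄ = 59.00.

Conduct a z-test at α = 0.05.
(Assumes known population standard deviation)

Standard error: SE = σ/√n = 19/√36 = 3.1667
z-statistic: z = (x̄ - μ₀)/SE = (59.00 - 54)/3.1667 = 1.5789
Critical value: ±1.960
p-value = 0.1144
Decision: fail to reject H₀

Answer: z = 1.5789, fail to reject H₀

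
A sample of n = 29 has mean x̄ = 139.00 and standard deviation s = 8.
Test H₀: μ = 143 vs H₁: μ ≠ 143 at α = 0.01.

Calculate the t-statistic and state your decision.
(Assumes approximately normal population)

Answer: t = -2.6925, fail to reject H₀

Derivation:
df = n - 1 = 28
SE = s/√n = 8/√29 = 1.4856
t = (x̄ - μ₀)/SE = (139.00 - 143)/1.4856 = -2.6925
Critical value: t_{0.005,28} = ±2.763
p-value ≈ 0.0118
Decision: fail to reject H₀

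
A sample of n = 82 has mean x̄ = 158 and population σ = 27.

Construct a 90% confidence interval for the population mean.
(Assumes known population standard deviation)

Answer: (153.0951, 162.9049)

Derivation:
Confidence level: 90%, α = 0.1
z_0.05 = 1.645
SE = σ/√n = 27/√82 = 2.9817
Margin of error = 1.645 × 2.9817 = 4.9049
CI: x̄ ± margin = 158 ± 4.9049
CI: (153.0951, 162.9049)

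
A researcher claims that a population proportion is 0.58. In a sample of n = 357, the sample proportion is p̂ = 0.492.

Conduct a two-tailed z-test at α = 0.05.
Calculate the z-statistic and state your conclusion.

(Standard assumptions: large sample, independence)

Answer: z = -3.3688, reject H₀

Derivation:
H₀: p = 0.58, H₁: p ≠ 0.58
Standard error: SE = √(p₀(1-p₀)/n) = √(0.58×0.42/357) = 0.026122
z-statistic: z = (p̂ - p₀)/SE = (0.492 - 0.58)/0.026122 = -3.3688
Critical value: z_0.025 = ±1.960
p-value = 0.0008
Decision: reject H₀ at α = 0.05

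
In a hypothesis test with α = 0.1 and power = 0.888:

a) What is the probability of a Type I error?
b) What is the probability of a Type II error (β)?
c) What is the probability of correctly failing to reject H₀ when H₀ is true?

Answer: a) 0.1, b) 0.112, c) 0.9

Derivation:
a) Type I error probability = α = 0.1
b) Power = P(reject H₀ | H₁ true) = 1 - β = 0.888, so Type II error probability = β = 1 - Power = 0.112
c) P(fail to reject H₀ | H₀ true) = 1 - α = 0.9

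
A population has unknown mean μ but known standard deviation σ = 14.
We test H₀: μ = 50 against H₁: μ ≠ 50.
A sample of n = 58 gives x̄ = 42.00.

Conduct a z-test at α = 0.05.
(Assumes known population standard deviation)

Answer: z = -4.3518, reject H₀

Derivation:
Standard error: SE = σ/√n = 14/√58 = 1.8383
z-statistic: z = (x̄ - μ₀)/SE = (42.00 - 50)/1.8383 = -4.3518
Critical value: ±1.960
p-value < 0.0001
Decision: reject H₀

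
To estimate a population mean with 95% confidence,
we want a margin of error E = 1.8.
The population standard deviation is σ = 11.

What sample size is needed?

z_0.025 = 1.960
n = (z×σ/E)² = (1.960×11/1.8)²
n = 143.4672
Round up: n = 144

Answer: n = 144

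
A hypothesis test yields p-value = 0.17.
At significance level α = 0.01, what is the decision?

Answer: fail to reject H₀

Derivation:
Compare p-value to α:
0.17 ≥ 0.01
Decision: fail to reject H₀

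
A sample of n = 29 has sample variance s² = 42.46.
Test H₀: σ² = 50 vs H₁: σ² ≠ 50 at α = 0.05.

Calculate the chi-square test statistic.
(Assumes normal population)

Answer: χ² = 23.7776, fail to reject H₀

Derivation:
df = n - 1 = 28
χ² = (n-1)s²/σ₀² = 28×42.46/50 = 23.7776
Critical values: χ²_{0.975,28} = 15.308, χ²_{0.025,28} = 44.461
Rejection region: χ² < 15.308 or χ² > 44.461
Decision: fail to reject H₀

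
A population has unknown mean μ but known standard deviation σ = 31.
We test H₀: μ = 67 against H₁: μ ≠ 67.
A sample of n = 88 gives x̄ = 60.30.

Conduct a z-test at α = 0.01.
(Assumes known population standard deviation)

Answer: z = -2.0275, fail to reject H₀

Derivation:
Standard error: SE = σ/√n = 31/√88 = 3.3046
z-statistic: z = (x̄ - μ₀)/SE = (60.30 - 67)/3.3046 = -2.0275
Critical value: ±2.576
p-value = 0.0426
Decision: fail to reject H₀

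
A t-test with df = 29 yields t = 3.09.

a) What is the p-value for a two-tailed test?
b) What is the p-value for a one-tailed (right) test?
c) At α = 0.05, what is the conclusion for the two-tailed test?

Answer: a) 0.0044, b) 0.0022, c) reject H₀

Derivation:
Using t-distribution with df = 29:
a) Two-tailed: p = 2×P(T > 3.09) = 0.0044
b) One-tailed: p = P(T > 3.09) = 0.0022
c) 0.0044 < 0.05, reject H₀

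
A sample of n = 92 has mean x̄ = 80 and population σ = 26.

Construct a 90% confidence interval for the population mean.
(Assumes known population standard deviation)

Confidence level: 90%, α = 0.1
z_0.05 = 1.645
SE = σ/√n = 26/√92 = 2.7107
Margin of error = 1.645 × 2.7107 = 4.4591
CI: x̄ ± margin = 80 ± 4.4591
CI: (75.5409, 84.4591)

Answer: (75.5409, 84.4591)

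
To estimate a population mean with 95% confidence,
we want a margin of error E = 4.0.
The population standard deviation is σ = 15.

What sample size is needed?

z_0.025 = 1.960
n = (z×σ/E)² = (1.960×15/4.0)²
n = 54.0225
Round up: n = 55

Answer: n = 55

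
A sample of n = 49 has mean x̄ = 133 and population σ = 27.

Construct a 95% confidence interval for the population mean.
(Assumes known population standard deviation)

Answer: (125.4401, 140.5599)

Derivation:
Confidence level: 95%, α = 0.05
z_0.025 = 1.960
SE = σ/√n = 27/√49 = 3.8571
Margin of error = 1.960 × 3.8571 = 7.5599
CI: x̄ ± margin = 133 ± 7.5599
CI: (125.4401, 140.5599)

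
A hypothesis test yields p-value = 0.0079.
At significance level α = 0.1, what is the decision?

Compare p-value to α:
0.0079 < 0.1
Decision: reject H₀

Answer: reject H₀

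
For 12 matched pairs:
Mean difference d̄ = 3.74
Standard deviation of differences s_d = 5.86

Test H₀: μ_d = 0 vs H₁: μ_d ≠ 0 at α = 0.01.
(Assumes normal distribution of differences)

df = n - 1 = 11
SE = s_d/√n = 5.86/√12 = 1.6916
t = d̄/SE = 3.74/1.6916 = 2.2109
Critical value: t_{0.005,11} = ±3.106
p-value ≈ 0.0491
Decision: fail to reject H₀

Answer: t = 2.2109, fail to reject H₀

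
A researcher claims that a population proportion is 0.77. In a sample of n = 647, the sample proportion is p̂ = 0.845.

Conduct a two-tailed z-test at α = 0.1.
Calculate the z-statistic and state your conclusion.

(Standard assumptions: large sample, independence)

Answer: z = 4.5331, reject H₀

Derivation:
H₀: p = 0.77, H₁: p ≠ 0.77
Standard error: SE = √(p₀(1-p₀)/n) = √(0.77×0.23/647) = 0.016545
z-statistic: z = (p̂ - p₀)/SE = (0.845 - 0.77)/0.016545 = 4.5331
Critical value: z_0.05 = ±1.645
p-value < 0.0001
Decision: reject H₀ at α = 0.1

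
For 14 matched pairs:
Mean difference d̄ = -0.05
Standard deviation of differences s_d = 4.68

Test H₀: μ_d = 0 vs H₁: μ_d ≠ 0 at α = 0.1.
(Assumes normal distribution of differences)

Answer: t = -0.0400, fail to reject H₀

Derivation:
df = n - 1 = 13
SE = s_d/√n = 4.68/√14 = 1.2508
t = d̄/SE = -0.05/1.2508 = -0.0400
Critical value: t_{0.05,13} = ±1.771
p-value ≈ 0.9687
Decision: fail to reject H₀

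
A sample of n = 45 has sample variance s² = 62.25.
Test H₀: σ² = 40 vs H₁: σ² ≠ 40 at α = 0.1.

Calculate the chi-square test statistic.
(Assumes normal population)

Answer: χ² = 68.4750, reject H₀

Derivation:
df = n - 1 = 44
χ² = (n-1)s²/σ₀² = 44×62.25/40 = 68.4750
Critical values: χ²_{0.95,44} = 29.787, χ²_{0.05,44} = 60.481
Rejection region: χ² < 29.787 or χ² > 60.481
Decision: reject H₀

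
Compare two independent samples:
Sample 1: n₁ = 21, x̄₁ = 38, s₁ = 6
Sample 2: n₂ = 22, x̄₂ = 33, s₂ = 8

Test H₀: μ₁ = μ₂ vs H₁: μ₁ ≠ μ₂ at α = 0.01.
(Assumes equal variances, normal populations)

Answer: t = 2.3099, fail to reject H₀

Derivation:
Pooled variance: s²_p = [20×6² + 21×8²]/(41) = 50.3415
s_p = 7.0952
SE = s_p×√(1/n₁ + 1/n₂) = 7.0952×√(1/21 + 1/22) = 2.1646
t = (x̄₁ - x̄₂)/SE = (38 - 33)/2.1646 = 2.3099
df = 41, t-critical = ±2.701
Decision: fail to reject H₀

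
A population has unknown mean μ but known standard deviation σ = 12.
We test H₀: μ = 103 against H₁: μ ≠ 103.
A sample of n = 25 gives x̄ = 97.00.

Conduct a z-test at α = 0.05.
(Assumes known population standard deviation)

Answer: z = -2.5000, reject H₀

Derivation:
Standard error: SE = σ/√n = 12/√25 = 2.4000
z-statistic: z = (x̄ - μ₀)/SE = (97.00 - 103)/2.4000 = -2.5000
Critical value: ±1.960
p-value = 0.0124
Decision: reject H₀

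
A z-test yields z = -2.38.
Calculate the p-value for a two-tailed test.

For z = -2.38:
p = 2×P(Z > |-2.38|) = 2×(1 - Φ(2.38)) = 0.0173

Answer: p-value ≈ 0.0173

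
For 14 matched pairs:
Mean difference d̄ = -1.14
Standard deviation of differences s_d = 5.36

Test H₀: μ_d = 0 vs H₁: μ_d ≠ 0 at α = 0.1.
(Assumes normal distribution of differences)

df = n - 1 = 13
SE = s_d/√n = 5.36/√14 = 1.4325
t = d̄/SE = -1.14/1.4325 = -0.7958
Critical value: t_{0.05,13} = ±1.771
p-value ≈ 0.4404
Decision: fail to reject H₀

Answer: t = -0.7958, fail to reject H₀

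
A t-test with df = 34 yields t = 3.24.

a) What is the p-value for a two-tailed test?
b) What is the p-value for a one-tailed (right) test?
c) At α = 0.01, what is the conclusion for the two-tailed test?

Answer: a) 0.0027, b) 0.0013, c) reject H₀

Derivation:
Using t-distribution with df = 34:
a) Two-tailed: p = 2×P(T > 3.24) = 0.0027
b) One-tailed: p = P(T > 3.24) = 0.0013
c) 0.0027 < 0.01, reject H₀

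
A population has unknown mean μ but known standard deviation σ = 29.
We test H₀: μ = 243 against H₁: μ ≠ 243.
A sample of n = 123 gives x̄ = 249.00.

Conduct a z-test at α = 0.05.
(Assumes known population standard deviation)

Standard error: SE = σ/√n = 29/√123 = 2.6148
z-statistic: z = (x̄ - μ₀)/SE = (249.00 - 243)/2.6148 = 2.2946
Critical value: ±1.960
p-value = 0.0218
Decision: reject H₀

Answer: z = 2.2946, reject H₀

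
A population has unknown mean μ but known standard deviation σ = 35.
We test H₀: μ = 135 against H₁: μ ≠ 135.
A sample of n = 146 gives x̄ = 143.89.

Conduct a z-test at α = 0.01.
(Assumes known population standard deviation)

Answer: z = 3.0691, reject H₀

Derivation:
Standard error: SE = σ/√n = 35/√146 = 2.8966
z-statistic: z = (x̄ - μ₀)/SE = (143.89 - 135)/2.8966 = 3.0691
Critical value: ±2.576
p-value = 0.0021
Decision: reject H₀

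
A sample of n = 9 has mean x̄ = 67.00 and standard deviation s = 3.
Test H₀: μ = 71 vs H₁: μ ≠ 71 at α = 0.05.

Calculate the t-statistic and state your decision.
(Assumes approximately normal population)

df = n - 1 = 8
SE = s/√n = 3/√9 = 1.0000
t = (x̄ - μ₀)/SE = (67.00 - 71)/1.0000 = -4.0000
Critical value: t_{0.025,8} = ±2.306
p-value ≈ 0.0039
Decision: reject H₀

Answer: t = -4.0000, reject H₀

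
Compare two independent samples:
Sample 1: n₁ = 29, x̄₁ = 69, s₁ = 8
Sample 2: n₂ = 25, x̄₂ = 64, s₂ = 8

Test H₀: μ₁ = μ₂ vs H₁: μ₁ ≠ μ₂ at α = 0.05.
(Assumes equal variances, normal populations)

Answer: t = 2.2901, reject H₀

Derivation:
Pooled variance: s²_p = [28×8² + 24×8²]/(52) = 64.0000
s_p = 8.0000
SE = s_p×√(1/n₁ + 1/n₂) = 8.0000×√(1/29 + 1/25) = 2.1833
t = (x̄₁ - x̄₂)/SE = (69 - 64)/2.1833 = 2.2901
df = 52, t-critical = ±2.007
Decision: reject H₀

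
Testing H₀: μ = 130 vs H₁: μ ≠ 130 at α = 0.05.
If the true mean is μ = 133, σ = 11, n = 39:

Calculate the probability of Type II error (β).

Answer: β ≈ 0.6012

Derivation:
SE = σ/√n = 11/√39 = 1.7614
Critical values: μ₀ ± z_0.025×SE = 130 ± 1.960×1.7614
Acceptance region: (126.5477, 133.4523)
Under H₁ (μ = 133): z_high = (133.4523 - 133)/1.7614 = 0.2568, z_low = (126.5477 - 133)/1.7614 = -3.6632
β = P(not reject | H₁) = Φ(0.2568) - Φ(-3.6632) ≈ 0.6012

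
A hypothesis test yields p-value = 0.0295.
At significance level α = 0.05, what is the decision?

Answer: reject H₀

Derivation:
Compare p-value to α:
0.0295 < 0.05
Decision: reject H₀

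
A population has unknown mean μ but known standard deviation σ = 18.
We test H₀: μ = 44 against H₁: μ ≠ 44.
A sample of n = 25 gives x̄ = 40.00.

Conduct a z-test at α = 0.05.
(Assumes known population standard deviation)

Standard error: SE = σ/√n = 18/√25 = 3.6000
z-statistic: z = (x̄ - μ₀)/SE = (40.00 - 44)/3.6000 = -1.1111
Critical value: ±1.960
p-value = 0.2665
Decision: fail to reject H₀

Answer: z = -1.1111, fail to reject H₀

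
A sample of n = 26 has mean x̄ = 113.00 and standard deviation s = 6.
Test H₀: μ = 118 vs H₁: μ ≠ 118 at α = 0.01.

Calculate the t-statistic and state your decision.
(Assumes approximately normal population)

df = n - 1 = 25
SE = s/√n = 6/√26 = 1.1767
t = (x̄ - μ₀)/SE = (113.00 - 118)/1.1767 = -4.2492
Critical value: t_{0.005,25} = ±2.787
p-value ≈ 0.0003
Decision: reject H₀

Answer: t = -4.2492, reject H₀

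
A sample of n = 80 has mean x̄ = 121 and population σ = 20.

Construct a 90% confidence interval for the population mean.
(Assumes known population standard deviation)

Confidence level: 90%, α = 0.1
z_0.05 = 1.645
SE = σ/√n = 20/√80 = 2.2361
Margin of error = 1.645 × 2.2361 = 3.6784
CI: x̄ ± margin = 121 ± 3.6784
CI: (117.3216, 124.6784)

Answer: (117.3216, 124.6784)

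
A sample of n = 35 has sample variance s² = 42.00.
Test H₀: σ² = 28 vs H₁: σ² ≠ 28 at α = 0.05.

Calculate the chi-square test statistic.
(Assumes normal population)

Answer: χ² = 51.0000, fail to reject H₀

Derivation:
df = n - 1 = 34
χ² = (n-1)s²/σ₀² = 34×42.00/28 = 51.0000
Critical values: χ²_{0.975,34} = 19.806, χ²_{0.025,34} = 51.966
Rejection region: χ² < 19.806 or χ² > 51.966
Decision: fail to reject H₀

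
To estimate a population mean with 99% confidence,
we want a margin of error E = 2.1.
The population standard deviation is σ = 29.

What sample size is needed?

z_0.005 = 2.576
n = (z×σ/E)² = (2.576×29/2.1)²
n = 1265.4620
Round up: n = 1266

Answer: n = 1266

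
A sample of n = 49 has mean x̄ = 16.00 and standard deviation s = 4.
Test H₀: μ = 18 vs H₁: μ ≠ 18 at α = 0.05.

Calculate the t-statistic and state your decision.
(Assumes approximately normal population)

df = n - 1 = 48
SE = s/√n = 4/√49 = 0.5714
t = (x̄ - μ₀)/SE = (16.00 - 18)/0.5714 = -3.5002
Critical value: t_{0.025,48} = ±2.011
p-value ≈ 0.0010
Decision: reject H₀

Answer: t = -3.5002, reject H₀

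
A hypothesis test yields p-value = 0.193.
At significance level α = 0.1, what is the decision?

Answer: fail to reject H₀

Derivation:
Compare p-value to α:
0.193 ≥ 0.1
Decision: fail to reject H₀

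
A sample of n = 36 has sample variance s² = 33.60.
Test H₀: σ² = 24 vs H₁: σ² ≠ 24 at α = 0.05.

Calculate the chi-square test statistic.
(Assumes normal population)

df = n - 1 = 35
χ² = (n-1)s²/σ₀² = 35×33.60/24 = 49.0000
Critical values: χ²_{0.975,35} = 20.569, χ²_{0.025,35} = 53.203
Rejection region: χ² < 20.569 or χ² > 53.203
Decision: fail to reject H₀

Answer: χ² = 49.0000, fail to reject H₀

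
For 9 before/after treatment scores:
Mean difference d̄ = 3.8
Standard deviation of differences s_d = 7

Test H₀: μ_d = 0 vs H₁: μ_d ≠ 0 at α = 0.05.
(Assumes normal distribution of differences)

Answer: t = 1.6286, fail to reject H₀

Derivation:
df = n - 1 = 8
SE = s_d/√n = 7/√9 = 2.3333
t = d̄/SE = 3.8/2.3333 = 1.6286
Critical value: t_{0.025,8} = ±2.306
p-value ≈ 0.1420
Decision: fail to reject H₀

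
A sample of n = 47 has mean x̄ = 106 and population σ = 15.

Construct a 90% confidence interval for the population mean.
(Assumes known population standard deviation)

Answer: (102.4007, 109.5993)

Derivation:
Confidence level: 90%, α = 0.1
z_0.05 = 1.645
SE = σ/√n = 15/√47 = 2.1880
Margin of error = 1.645 × 2.1880 = 3.5993
CI: x̄ ± margin = 106 ± 3.5993
CI: (102.4007, 109.5993)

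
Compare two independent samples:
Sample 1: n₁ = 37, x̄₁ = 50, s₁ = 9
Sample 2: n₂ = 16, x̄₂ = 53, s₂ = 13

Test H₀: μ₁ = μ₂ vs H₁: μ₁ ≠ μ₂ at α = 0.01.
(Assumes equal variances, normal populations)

Answer: t = -0.9698, fail to reject H₀

Derivation:
Pooled variance: s²_p = [36×9² + 15×13²]/(51) = 106.8824
s_p = 10.3384
SE = s_p×√(1/n₁ + 1/n₂) = 10.3384×√(1/37 + 1/16) = 3.0934
t = (x̄₁ - x̄₂)/SE = (50 - 53)/3.0934 = -0.9698
df = 51, t-critical = ±2.676
Decision: fail to reject H₀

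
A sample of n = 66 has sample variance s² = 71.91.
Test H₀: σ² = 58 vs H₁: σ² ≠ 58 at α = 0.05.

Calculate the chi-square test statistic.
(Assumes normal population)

Answer: χ² = 80.5888, fail to reject H₀

Derivation:
df = n - 1 = 65
χ² = (n-1)s²/σ₀² = 65×71.91/58 = 80.5888
Critical values: χ²_{0.975,65} = 44.603, χ²_{0.025,65} = 89.177
Rejection region: χ² < 44.603 or χ² > 89.177
Decision: fail to reject H₀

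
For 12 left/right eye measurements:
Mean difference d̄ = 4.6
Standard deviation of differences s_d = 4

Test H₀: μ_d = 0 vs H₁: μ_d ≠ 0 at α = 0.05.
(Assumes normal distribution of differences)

Answer: t = 3.9837, reject H₀

Derivation:
df = n - 1 = 11
SE = s_d/√n = 4/√12 = 1.1547
t = d̄/SE = 4.6/1.1547 = 3.9837
Critical value: t_{0.025,11} = ±2.201
p-value ≈ 0.0021
Decision: reject H₀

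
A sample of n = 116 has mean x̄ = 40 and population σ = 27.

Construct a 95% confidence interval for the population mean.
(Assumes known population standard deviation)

Confidence level: 95%, α = 0.05
z_0.025 = 1.960
SE = σ/√n = 27/√116 = 2.5069
Margin of error = 1.960 × 2.5069 = 4.9135
CI: x̄ ± margin = 40 ± 4.9135
CI: (35.0865, 44.9135)

Answer: (35.0865, 44.9135)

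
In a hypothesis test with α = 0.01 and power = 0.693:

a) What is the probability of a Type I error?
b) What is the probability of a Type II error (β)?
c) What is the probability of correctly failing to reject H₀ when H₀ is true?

Answer: a) 0.01, b) 0.307, c) 0.99

Derivation:
a) Type I error probability = α = 0.01
b) Power = P(reject H₀ | H₁ true) = 1 - β = 0.693, so Type II error probability = β = 1 - Power = 0.307
c) P(fail to reject H₀ | H₀ true) = 1 - α = 0.99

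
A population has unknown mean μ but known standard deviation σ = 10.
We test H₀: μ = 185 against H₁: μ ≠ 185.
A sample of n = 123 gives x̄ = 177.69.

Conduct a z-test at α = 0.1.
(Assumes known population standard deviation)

Standard error: SE = σ/√n = 10/√123 = 0.9017
z-statistic: z = (x̄ - μ₀)/SE = (177.69 - 185)/0.9017 = -8.1069
Critical value: ±1.645
p-value < 0.0001
Decision: reject H₀

Answer: z = -8.1069, reject H₀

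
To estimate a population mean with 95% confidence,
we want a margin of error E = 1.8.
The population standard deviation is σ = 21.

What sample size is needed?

Answer: n = 523

Derivation:
z_0.025 = 1.960
n = (z×σ/E)² = (1.960×21/1.8)²
n = 522.8844
Round up: n = 523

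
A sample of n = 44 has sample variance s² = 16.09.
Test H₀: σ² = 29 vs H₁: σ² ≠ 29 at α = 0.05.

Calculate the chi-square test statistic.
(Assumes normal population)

Answer: χ² = 23.8576, reject H₀

Derivation:
df = n - 1 = 43
χ² = (n-1)s²/σ₀² = 43×16.09/29 = 23.8576
Critical values: χ²_{0.975,43} = 26.785, χ²_{0.025,43} = 62.990
Rejection region: χ² < 26.785 or χ² > 62.990
Decision: reject H₀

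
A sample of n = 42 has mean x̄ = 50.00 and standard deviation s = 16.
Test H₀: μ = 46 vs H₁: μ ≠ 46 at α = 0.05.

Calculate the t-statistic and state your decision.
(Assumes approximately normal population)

Answer: t = 1.6202, fail to reject H₀

Derivation:
df = n - 1 = 41
SE = s/√n = 16/√42 = 2.4689
t = (x̄ - μ₀)/SE = (50.00 - 46)/2.4689 = 1.6202
Critical value: t_{0.025,41} = ±2.020
p-value ≈ 0.1129
Decision: fail to reject H₀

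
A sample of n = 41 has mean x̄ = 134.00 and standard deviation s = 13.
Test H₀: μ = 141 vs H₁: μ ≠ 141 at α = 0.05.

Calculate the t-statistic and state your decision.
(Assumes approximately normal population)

df = n - 1 = 40
SE = s/√n = 13/√41 = 2.0303
t = (x̄ - μ₀)/SE = (134.00 - 141)/2.0303 = -3.4478
Critical value: t_{0.025,40} = ±2.021
p-value ≈ 0.0013
Decision: reject H₀

Answer: t = -3.4478, reject H₀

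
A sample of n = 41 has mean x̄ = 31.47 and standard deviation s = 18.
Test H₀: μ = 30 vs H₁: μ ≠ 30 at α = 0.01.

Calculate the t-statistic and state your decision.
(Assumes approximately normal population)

df = n - 1 = 40
SE = s/√n = 18/√41 = 2.8111
t = (x̄ - μ₀)/SE = (31.47 - 30)/2.8111 = 0.5229
Critical value: t_{0.005,40} = ±2.704
p-value ≈ 0.6039
Decision: fail to reject H₀

Answer: t = 0.5229, fail to reject H₀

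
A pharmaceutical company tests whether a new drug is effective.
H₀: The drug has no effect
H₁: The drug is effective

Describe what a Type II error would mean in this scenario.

Type I error: rejecting H₀ when it is actually true (false positive).
Type II error: failing to reject H₀ when H₁ is actually true (false negative).

Answer: Failing to detect the drug's effect when it actually works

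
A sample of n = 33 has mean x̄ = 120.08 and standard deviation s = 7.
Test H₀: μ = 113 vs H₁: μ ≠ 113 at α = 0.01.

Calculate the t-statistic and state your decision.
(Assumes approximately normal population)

df = n - 1 = 32
SE = s/√n = 7/√33 = 1.2185
t = (x̄ - μ₀)/SE = (120.08 - 113)/1.2185 = 5.8104
Critical value: t_{0.005,32} = ±2.738
p-value < 0.0001
Decision: reject H₀

Answer: t = 5.8104, reject H₀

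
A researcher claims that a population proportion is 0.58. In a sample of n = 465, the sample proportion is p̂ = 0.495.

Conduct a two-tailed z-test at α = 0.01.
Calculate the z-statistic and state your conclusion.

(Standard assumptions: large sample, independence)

H₀: p = 0.58, H₁: p ≠ 0.58
Standard error: SE = √(p₀(1-p₀)/n) = √(0.58×0.42/465) = 0.022888
z-statistic: z = (p̂ - p₀)/SE = (0.495 - 0.58)/0.022888 = -3.7137
Critical value: z_0.005 = ±2.576
p-value = 0.0002
Decision: reject H₀ at α = 0.01

Answer: z = -3.7137, reject H₀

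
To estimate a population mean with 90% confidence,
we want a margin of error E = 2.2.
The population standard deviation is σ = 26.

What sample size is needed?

Answer: n = 378

Derivation:
z_0.05 = 1.645
n = (z×σ/E)² = (1.645×26/2.2)²
n = 377.9489
Round up: n = 378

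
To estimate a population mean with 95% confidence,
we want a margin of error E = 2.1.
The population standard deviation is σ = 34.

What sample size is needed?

Answer: n = 1008

Derivation:
z_0.025 = 1.960
n = (z×σ/E)² = (1.960×34/2.1)²
n = 1007.0044
Round up: n = 1008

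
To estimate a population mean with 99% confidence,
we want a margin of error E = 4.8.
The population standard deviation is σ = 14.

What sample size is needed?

z_0.005 = 2.576
n = (z×σ/E)² = (2.576×14/4.8)²
n = 56.4502
Round up: n = 57

Answer: n = 57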